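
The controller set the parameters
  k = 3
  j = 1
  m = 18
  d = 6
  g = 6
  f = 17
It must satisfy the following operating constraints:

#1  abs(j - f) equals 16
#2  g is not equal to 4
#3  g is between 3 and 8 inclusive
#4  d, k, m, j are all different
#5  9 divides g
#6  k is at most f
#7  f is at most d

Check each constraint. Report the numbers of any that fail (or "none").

#1 abs(1 - 17) = 16  OK
#2 g = 6, and 6 ≠ 4  OK
#3 g = 6 lies in [3, 8]  OK
#4 values 6, 3, 18, 1 are pairwise distinct  OK
#5 6 = 9*0 + 6, so 9 does not divide 6  FAIL
#6 k = 3, f = 17; 3 ≤ 17  OK
#7 f = 17, d = 6; 17 > 6 (want ≤)  FAIL

Constraints 5, 7 are violated.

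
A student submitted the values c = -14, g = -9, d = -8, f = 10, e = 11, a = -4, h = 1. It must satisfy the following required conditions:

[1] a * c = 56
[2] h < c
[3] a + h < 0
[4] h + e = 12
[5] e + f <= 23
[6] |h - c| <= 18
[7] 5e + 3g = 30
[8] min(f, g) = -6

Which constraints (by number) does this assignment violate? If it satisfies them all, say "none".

[1] a * c = -4 * (-14) = 56  yes
[2] h = 1, c = -14; 1 ≥ -14 (want <)  no
[3] a + h = -4 + 1 = -3; -3 < 0  yes
[4] h + e = 1 + 11 = 12  yes
[5] e + f = 11 + 10 = 21; 21 ≤ 23  yes
[6] |1 - (-14)| = 15; 15 ≤ 18  yes
[7] 5e + 3g = 5(11) + 3(-9) = 28, not 30  no
[8] min(10, -9) = -9, not -6  no

Constraints 2, 7, 8 are violated.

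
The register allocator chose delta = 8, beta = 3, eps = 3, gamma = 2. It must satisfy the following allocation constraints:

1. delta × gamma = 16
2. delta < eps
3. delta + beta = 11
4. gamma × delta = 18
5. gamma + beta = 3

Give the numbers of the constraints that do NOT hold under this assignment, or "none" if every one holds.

1. delta × gamma = 8 × 2 = 16  ✔
2. delta = 8, eps = 3; 8 ≥ 3 (want <)  ✘
3. delta + beta = 8 + 3 = 11  ✔
4. gamma × delta = 2 × 8 = 16, not 18  ✘
5. gamma + beta = 2 + 3 = 5, not 3  ✘

No — constraints 2, 4, and 5 are not satisfied.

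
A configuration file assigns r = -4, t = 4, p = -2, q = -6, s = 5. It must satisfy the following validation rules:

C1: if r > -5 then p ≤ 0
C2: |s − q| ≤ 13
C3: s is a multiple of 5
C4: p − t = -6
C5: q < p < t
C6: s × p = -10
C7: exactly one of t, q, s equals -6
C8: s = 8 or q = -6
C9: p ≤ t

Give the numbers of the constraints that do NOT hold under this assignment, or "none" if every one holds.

All constraints are satisfied.

C1: r = -4 > -5, so we need p ≤ 0; p = -2 ≤ 0 — OK.
C2: |5 − (-6)| = 11; 11 ≤ 13 — OK.
C3: 5 / 5 = 1, so 5 divides 5 — OK.
C4: p − t = -2 − 4 = -6 — OK.
C5: values -6 < -2 < 4 — OK.
C6: s × p = 5 × (-2) = -10 — OK.
C7: t=4, q=-6, s=5; 1 of them equals -6 — OK.
C8: s = 5 ≠ 8, but q = -6 = -6 (second disjunct) — OK.
C9: p = -2, t = 4; -2 ≤ 4 — OK.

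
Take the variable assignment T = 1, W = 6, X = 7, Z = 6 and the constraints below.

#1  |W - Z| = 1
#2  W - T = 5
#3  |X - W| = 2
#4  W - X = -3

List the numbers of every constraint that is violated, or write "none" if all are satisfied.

#1 |6 - 6| = 0, not 1 — fails.
#2 W - T = 6 - 1 = 5 — holds.
#3 |7 - 6| = 1, not 2 — fails.
#4 W - X = 6 - 7 = -1, not -3 — fails.

The assignment fails constraints 1, 3, and 4.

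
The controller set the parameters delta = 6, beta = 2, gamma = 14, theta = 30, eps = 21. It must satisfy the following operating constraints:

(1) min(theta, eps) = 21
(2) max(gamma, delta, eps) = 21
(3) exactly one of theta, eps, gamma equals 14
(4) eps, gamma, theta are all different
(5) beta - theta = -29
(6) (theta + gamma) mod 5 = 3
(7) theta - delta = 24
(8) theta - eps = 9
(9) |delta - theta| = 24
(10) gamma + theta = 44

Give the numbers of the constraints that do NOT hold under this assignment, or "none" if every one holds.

No — constraints 5 and 6 are not satisfied.

(1) min(30, 21) = 21 — OK.
(2) max(14, 6, 21) = 21 — OK.
(3) theta=30, eps=21, gamma=14; 1 of them equals 14 — OK.
(4) values 21, 14, 30 are pairwise distinct — OK.
(5) beta - theta = 2 - 30 = -28, not -29 — violated.
(6) theta + gamma = 44; 44 mod 5 = 4, not 3 — violated.
(7) theta - delta = 30 - 6 = 24 — OK.
(8) theta - eps = 30 - 21 = 9 — OK.
(9) |6 - 30| = 24 — OK.
(10) gamma + theta = 14 + 30 = 44 — OK.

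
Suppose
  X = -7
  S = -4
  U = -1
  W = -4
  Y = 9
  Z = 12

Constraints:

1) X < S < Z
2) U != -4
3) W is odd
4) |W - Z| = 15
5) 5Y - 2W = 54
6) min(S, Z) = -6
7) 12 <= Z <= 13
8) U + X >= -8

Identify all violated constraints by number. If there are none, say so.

Violated: 3, 4, 5, and 6.

1) values -7 < -4 < 12 — OK.
2) U = -1, and -1 ≠ -4 — OK.
3) W = -4 is even — violated.
4) |-4 - 12| = 16, not 15 — violated.
5) 5Y - 2W = 5(9) - 2(-4) = 53, not 54 — violated.
6) min(-4, 12) = -4, not -6 — violated.
7) Z = 12 lies in [12, 13] — OK.
8) U + X = -1 + (-7) = -8; -8 ≥ -8 — OK.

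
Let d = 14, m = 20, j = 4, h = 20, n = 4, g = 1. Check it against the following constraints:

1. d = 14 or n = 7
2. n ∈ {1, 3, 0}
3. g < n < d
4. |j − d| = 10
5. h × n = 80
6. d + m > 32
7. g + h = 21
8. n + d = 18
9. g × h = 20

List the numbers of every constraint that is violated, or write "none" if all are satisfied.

1. d = 14 = 14 (first disjunct) — satisfied.
2. n = 4 is not in {1, 3, 0} — violated.
3. values 1 < 4 < 14 — satisfied.
4. |4 − 14| = 10 — satisfied.
5. h × n = 20 × 4 = 80 — satisfied.
6. d + m = 14 + 20 = 34; 34 > 32 — satisfied.
7. g + h = 1 + 20 = 21 — satisfied.
8. n + d = 4 + 14 = 18 — satisfied.
9. g × h = 1 × 20 = 20 — satisfied.

Violated: 2.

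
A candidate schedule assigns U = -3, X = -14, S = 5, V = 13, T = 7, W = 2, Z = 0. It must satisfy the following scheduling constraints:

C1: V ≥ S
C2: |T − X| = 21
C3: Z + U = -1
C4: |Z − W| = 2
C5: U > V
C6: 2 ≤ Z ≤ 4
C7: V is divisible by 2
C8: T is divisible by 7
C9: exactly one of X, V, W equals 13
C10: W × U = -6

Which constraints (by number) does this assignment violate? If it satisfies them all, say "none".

C1: V = 13, S = 5; 13 ≥ 5 — satisfied.
C2: |7 − (-14)| = 21 — satisfied.
C3: Z + U = 0 + (-3) = -3, not -1 — violated.
C4: |0 − 2| = 2 — satisfied.
C5: U = -3, V = 13; -3 ≤ 13 (want >) — violated.
C6: Z = 0 is outside [2, 4] — violated.
C7: 13 = 2×6 + 1, so 2 does not divide 13 — violated.
C8: 7 / 7 = 1, so 7 divides 7 — satisfied.
C9: X=-14, V=13, W=2; 1 of them equals 13 — satisfied.
C10: W × U = 2 × (-3) = -6 — satisfied.

The assignment fails constraints 3, 5, 6, and 7.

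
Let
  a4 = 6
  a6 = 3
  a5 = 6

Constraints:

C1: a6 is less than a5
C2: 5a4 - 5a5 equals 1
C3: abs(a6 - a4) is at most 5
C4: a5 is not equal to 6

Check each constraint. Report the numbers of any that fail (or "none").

Violated: 2, 4.

C1: a6 = 3, a5 = 6; 3 < 6  ✓
C2: 5a4 - 5a5 = 5(6) - 5(6) = 0, not 1  ✗
C3: abs(3 - 6) = 3; 3 ≤ 5  ✓
C4: a5 = 6, but 6 is required to differ  ✗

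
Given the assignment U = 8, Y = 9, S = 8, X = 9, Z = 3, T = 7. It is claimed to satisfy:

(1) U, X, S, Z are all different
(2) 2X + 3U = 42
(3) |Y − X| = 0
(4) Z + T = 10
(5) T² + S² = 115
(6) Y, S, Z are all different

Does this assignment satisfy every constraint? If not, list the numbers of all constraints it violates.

(1) U = S = 8, not all different — violated.
(2) 2X + 3U = 2(9) + 3(8) = 42 — OK.
(3) |9 − 9| = 0 — OK.
(4) Z + T = 3 + 7 = 10 — OK.
(5) T² + S² = 7² + 8² = 49 + 64 = 113, not 115 — violated.
(6) values 9, 8, 3 are pairwise distinct — OK.

Violated: 1, 5.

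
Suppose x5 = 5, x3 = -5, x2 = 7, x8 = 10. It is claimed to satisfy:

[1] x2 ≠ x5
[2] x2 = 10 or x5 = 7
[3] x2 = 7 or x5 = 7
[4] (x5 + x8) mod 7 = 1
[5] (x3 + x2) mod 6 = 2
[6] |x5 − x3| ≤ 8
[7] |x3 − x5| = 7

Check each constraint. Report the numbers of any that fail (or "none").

Constraints 2, 6, and 7 do not hold.

[1] x2 = 7, x5 = 5; distinct — holds.
[2] x2 = 7 ≠ 10 and x5 = 5 ≠ 7; both disjuncts false — does not hold.
[3] x2 = 7 = 7 (first disjunct) — holds.
[4] x5 + x8 = 15; 15 mod 7 = 1 — holds.
[5] x3 + x2 = 2; 2 mod 6 = 2 — holds.
[6] |5 − (-5)| = 10; 10 > 8, exceeds bound 8 — does not hold.
[7] |-5 − 5| = 10, not 7 — does not hold.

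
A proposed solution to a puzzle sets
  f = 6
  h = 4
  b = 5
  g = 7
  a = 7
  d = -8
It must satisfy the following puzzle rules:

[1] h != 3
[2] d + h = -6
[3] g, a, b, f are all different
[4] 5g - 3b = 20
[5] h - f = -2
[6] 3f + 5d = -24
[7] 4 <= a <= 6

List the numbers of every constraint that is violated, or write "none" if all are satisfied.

[1] h = 4, and 4 ≠ 3 — OK.
[2] d + h = -8 + 4 = -4, not -6 — violated.
[3] g = a = 7, not all different — violated.
[4] 5g - 3b = 5(7) - 3(5) = 20 — OK.
[5] h - f = 4 - 6 = -2 — OK.
[6] 3f + 5d = 3(6) + 5(-8) = -22, not -24 — violated.
[7] a = 7 is outside [4, 6] — violated.

Constraints 2, 3, 6, and 7 do not hold.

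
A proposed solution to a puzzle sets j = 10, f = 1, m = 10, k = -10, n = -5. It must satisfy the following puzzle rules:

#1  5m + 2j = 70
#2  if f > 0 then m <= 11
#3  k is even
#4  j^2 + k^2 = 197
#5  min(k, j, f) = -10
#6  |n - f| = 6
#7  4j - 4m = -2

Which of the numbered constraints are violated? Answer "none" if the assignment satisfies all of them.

No — constraints 4, 7 are not satisfied.

#1 5m + 2j = 5(10) + 2(10) = 70  ✓
#2 f = 1 > 0, so we need m ≤ 11; m = 10 ≤ 11  ✓
#3 k = -10 is even  ✓
#4 j^2 + k^2 = 10^2 + (-10)^2 = 100 + 100 = 200, not 197  ✗
#5 min(-10, 10, 1) = -10  ✓
#6 |-5 - 1| = 6  ✓
#7 4j - 4m = 4(10) - 4(10) = 0, not -2  ✗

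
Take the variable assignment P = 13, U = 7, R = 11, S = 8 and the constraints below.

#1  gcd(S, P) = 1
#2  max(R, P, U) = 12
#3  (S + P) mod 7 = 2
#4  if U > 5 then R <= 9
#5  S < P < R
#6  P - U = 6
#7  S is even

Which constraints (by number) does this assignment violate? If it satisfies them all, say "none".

No — constraints 2, 3, 4, and 5 are not satisfied.

#1 gcd(8, 13) = 1 — holds.
#2 max(11, 13, 7) = 13, not 12 — does not hold.
#3 S + P = 21; 21 mod 7 = 0, not 2 — does not hold.
#4 U = 7 > 5, so we need R ≤ 9; but R = 11 > 9 — does not hold.
#5 values 8, 13, 11; P = 13 is not < R = 11 — does not hold.
#6 P - U = 13 - 7 = 6 — holds.
#7 S = 8 is even — holds.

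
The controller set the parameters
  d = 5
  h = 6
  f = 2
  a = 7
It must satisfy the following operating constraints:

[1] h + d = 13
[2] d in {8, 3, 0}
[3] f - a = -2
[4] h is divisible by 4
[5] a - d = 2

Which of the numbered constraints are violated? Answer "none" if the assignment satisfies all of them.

Constraints 1, 2, 3, and 4 are violated.

[1] h + d = 6 + 5 = 11, not 13  ✗
[2] d = 5 is not in {8, 3, 0}  ✗
[3] f - a = 2 - 7 = -5, not -2  ✗
[4] 6 = 4*1 + 2, so 4 does not divide 6  ✗
[5] a - d = 7 - 5 = 2  ✓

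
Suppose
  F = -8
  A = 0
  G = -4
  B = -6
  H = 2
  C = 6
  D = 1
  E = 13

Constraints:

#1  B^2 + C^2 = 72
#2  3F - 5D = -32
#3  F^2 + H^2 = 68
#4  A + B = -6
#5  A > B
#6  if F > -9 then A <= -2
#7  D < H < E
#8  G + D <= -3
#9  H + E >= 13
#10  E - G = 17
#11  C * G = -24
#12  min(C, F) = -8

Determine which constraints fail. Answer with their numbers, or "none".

#1 B^2 + C^2 = (-6)^2 + 6^2 = 36 + 36 = 72 — holds.
#2 3F - 5D = 3(-8) - 5(1) = -29, not -32 — does not hold.
#3 F^2 + H^2 = (-8)^2 + 2^2 = 64 + 4 = 68 — holds.
#4 A + B = 0 + (-6) = -6 — holds.
#5 A = 0, B = -6; 0 > -6 — holds.
#6 F = -8 > -9, so we need A ≤ -2; but A = 0 > -2 — does not hold.
#7 values 1 < 2 < 13 — holds.
#8 G + D = -4 + 1 = -3; -3 ≤ -3 — holds.
#9 H + E = 2 + 13 = 15; 15 ≥ 13 — holds.
#10 E - G = 13 - (-4) = 17 — holds.
#11 C * G = 6 * (-4) = -24 — holds.
#12 min(6, -8) = -8 — holds.

The assignment fails constraints 2, 6.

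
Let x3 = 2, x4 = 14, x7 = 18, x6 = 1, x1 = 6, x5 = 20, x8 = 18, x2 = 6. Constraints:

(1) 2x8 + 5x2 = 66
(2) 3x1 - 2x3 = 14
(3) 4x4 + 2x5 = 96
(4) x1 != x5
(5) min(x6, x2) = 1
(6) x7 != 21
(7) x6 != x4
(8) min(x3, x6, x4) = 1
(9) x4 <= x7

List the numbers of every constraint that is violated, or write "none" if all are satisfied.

None — every constraint holds.

(1) 2x8 + 5x2 = 2(18) + 5(6) = 66  true
(2) 3x1 - 2x3 = 3(6) - 2(2) = 14  true
(3) 4x4 + 2x5 = 4(14) + 2(20) = 96  true
(4) x1 = 6, x5 = 20; distinct  true
(5) min(1, 6) = 1  true
(6) x7 = 18, and 18 ≠ 21  true
(7) x6 = 1, x4 = 14; distinct  true
(8) min(2, 1, 14) = 1  true
(9) x4 = 14, x7 = 18; 14 ≤ 18  true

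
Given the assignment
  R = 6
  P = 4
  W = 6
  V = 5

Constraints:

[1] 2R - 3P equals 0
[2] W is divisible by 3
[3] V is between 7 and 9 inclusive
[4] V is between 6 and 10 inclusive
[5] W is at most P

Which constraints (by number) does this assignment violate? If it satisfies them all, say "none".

No — constraints 3, 4, and 5 are not satisfied.

[1] 2R - 3P = 2(6) - 3(4) = 0 — holds.
[2] 6 / 3 = 2, so 3 divides 6 — holds.
[3] V = 5 is outside [7, 9] — does not hold.
[4] V = 5 is outside [6, 10] — does not hold.
[5] W = 6, P = 4; 6 > 4 (want ≤) — does not hold.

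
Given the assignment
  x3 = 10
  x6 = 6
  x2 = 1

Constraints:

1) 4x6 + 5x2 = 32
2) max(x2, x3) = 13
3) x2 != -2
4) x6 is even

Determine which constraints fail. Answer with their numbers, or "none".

1) 4x6 + 5x2 = 4(6) + 5(1) = 29, not 32 — violated.
2) max(1, 10) = 10, not 13 — violated.
3) x2 = 1, and 1 ≠ -2 — satisfied.
4) x6 = 6 is even — satisfied.

Constraints 1 and 2 are violated.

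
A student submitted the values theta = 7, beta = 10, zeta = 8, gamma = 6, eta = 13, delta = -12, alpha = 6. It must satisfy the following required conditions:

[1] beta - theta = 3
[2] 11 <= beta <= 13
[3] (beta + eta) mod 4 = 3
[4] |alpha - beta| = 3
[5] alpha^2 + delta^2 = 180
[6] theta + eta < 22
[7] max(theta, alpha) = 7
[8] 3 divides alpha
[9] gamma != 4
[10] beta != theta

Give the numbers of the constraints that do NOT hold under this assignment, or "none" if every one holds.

The assignment fails constraints 2, 4.

[1] beta - theta = 10 - 7 = 3 — satisfied.
[2] beta = 10 is outside [11, 13] — violated.
[3] beta + eta = 23; 23 mod 4 = 3 — satisfied.
[4] |6 - 10| = 4, not 3 — violated.
[5] alpha^2 + delta^2 = 6^2 + (-12)^2 = 36 + 144 = 180 — satisfied.
[6] theta + eta = 7 + 13 = 20; 20 < 22 — satisfied.
[7] max(7, 6) = 7 — satisfied.
[8] 6 / 3 = 2, so 3 divides 6 — satisfied.
[9] gamma = 6, and 6 ≠ 4 — satisfied.
[10] beta = 10, theta = 7; distinct — satisfied.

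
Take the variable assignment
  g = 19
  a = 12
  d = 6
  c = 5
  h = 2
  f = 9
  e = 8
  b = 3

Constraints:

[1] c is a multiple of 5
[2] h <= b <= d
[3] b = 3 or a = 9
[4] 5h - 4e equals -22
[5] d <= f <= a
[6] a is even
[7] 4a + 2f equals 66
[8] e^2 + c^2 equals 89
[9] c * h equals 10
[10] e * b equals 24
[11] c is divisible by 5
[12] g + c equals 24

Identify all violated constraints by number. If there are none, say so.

All constraints are satisfied.

[1] 5 / 5 = 1, so 5 divides 5 — OK.
[2] values 2 <= 3 <= 6 — OK.
[3] b = 3 = 3 (first disjunct) — OK.
[4] 5h - 4e = 5(2) - 4(8) = -22 — OK.
[5] values 6 <= 9 <= 12 — OK.
[6] a = 12 is even — OK.
[7] 4a + 2f = 4(12) + 2(9) = 66 — OK.
[8] e^2 + c^2 = 8^2 + 5^2 = 64 + 25 = 89 — OK.
[9] c * h = 5 * 2 = 10 — OK.
[10] e * b = 8 * 3 = 24 — OK.
[11] 5 / 5 = 1, so 5 divides 5 — OK.
[12] g + c = 19 + 5 = 24 — OK.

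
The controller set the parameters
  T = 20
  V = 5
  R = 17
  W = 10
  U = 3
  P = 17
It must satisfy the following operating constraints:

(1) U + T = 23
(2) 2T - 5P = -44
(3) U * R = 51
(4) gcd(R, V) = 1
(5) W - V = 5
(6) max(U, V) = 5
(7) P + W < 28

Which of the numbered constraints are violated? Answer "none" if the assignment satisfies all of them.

(1) U + T = 3 + 20 = 23  holds
(2) 2T - 5P = 2(20) - 5(17) = -45, not -44  fails
(3) U * R = 3 * 17 = 51  holds
(4) gcd(17, 5) = 1  holds
(5) W - V = 10 - 5 = 5  holds
(6) max(3, 5) = 5  holds
(7) P + W = 17 + 10 = 27; 27 < 28  holds

Constraint 2 is violated.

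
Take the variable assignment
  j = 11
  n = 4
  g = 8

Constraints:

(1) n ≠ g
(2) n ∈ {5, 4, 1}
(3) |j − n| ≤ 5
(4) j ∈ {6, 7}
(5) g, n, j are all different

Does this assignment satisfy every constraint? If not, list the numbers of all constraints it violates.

Constraints 3 and 4 do not hold.

(1) n = 4, g = 8; distinct — OK.
(2) n = 4 is in {5, 4, 1} — OK.
(3) |11 − 4| = 7; 7 > 5, exceeds bound 5 — violated.
(4) j = 11 is not in {6, 7} — violated.
(5) values 8, 4, 11 are pairwise distinct — OK.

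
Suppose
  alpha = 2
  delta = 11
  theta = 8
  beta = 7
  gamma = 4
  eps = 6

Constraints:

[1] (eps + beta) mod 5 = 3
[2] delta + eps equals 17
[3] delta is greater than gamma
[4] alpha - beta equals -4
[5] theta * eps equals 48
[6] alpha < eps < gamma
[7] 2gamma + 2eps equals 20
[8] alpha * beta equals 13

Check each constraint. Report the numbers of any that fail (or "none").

[1] eps + beta = 13; 13 mod 5 = 3 — satisfied.
[2] delta + eps = 11 + 6 = 17 — satisfied.
[3] delta = 11, gamma = 4; 11 > 4 — satisfied.
[4] alpha - beta = 2 - 7 = -5, not -4 — violated.
[5] theta * eps = 8 * 6 = 48 — satisfied.
[6] values 2, 6, 4; eps = 6 is not < gamma = 4 — violated.
[7] 2gamma + 2eps = 2(4) + 2(6) = 20 — satisfied.
[8] alpha * beta = 2 * 7 = 14, not 13 — violated.

Violated: 4, 6, and 8.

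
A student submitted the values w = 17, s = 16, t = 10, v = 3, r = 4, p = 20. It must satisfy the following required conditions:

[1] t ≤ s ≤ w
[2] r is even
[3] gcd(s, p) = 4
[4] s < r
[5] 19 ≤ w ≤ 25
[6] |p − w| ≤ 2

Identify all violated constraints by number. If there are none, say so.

[1] values 10 ≤ 16 ≤ 17 — satisfied.
[2] r = 4 is even — satisfied.
[3] gcd(16, 20) = 4 — satisfied.
[4] s = 16, r = 4; 16 ≥ 4 (want <) — violated.
[5] w = 17 is outside [19, 25] — violated.
[6] |20 − 17| = 3; 3 > 2, exceeds bound 2 — violated.

No — constraints 4, 5, 6 are not satisfied.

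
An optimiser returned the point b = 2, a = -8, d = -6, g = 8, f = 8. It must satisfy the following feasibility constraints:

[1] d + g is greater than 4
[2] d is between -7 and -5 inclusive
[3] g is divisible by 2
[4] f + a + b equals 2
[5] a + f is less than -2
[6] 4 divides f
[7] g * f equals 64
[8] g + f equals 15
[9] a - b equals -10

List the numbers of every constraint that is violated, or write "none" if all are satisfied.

[1] d + g = -6 + 8 = 2; 2 ≤ 4, bound 4 not met — does not hold.
[2] d = -6 lies in [-7, -5] — holds.
[3] 8 / 2 = 4, so 2 divides 8 — holds.
[4] f + a + b = 8 + (-8) + 2 = 2 — holds.
[5] a + f = -8 + 8 = 0; 0 ≥ -2, bound -2 not met — does not hold.
[6] 8 / 4 = 2, so 4 divides 8 — holds.
[7] g * f = 8 * 8 = 64 — holds.
[8] g + f = 8 + 8 = 16, not 15 — does not hold.
[9] a - b = -8 - 2 = -10 — holds.

Constraints 1, 5, and 8 are violated.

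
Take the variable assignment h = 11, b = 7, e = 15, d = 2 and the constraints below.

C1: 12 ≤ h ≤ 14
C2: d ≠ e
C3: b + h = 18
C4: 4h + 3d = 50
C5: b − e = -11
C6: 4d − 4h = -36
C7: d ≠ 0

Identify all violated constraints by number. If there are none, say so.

No — constraints 1 and 5 are not satisfied.

C1: h = 11 is outside [12, 14] — fails.
C2: d = 2, e = 15; distinct — holds.
C3: b + h = 7 + 11 = 18 — holds.
C4: 4h + 3d = 4(11) + 3(2) = 50 — holds.
C5: b − e = 7 − 15 = -8, not -11 — fails.
C6: 4d − 4h = 4(2) − 4(11) = -36 — holds.
C7: d = 2, and 2 ≠ 0 — holds.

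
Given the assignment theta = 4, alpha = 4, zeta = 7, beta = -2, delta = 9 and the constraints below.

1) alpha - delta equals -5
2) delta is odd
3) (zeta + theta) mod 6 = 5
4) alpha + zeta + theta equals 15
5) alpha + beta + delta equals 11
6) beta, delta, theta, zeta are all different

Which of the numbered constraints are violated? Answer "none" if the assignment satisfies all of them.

All constraints are satisfied.

1) alpha - delta = 4 - 9 = -5 — OK.
2) delta = 9 is odd — OK.
3) zeta + theta = 11; 11 mod 6 = 5 — OK.
4) alpha + zeta + theta = 4 + 7 + 4 = 15 — OK.
5) alpha + beta + delta = 4 + (-2) + 9 = 11 — OK.
6) values -2, 9, 4, 7 are pairwise distinct — OK.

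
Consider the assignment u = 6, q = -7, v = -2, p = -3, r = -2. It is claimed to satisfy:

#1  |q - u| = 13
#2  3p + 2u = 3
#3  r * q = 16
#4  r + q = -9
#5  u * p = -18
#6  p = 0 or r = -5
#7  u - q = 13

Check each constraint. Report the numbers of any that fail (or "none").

#1 |-7 - 6| = 13 — holds.
#2 3p + 2u = 3(-3) + 2(6) = 3 — holds.
#3 r * q = -2 * (-7) = 14, not 16 — fails.
#4 r + q = -2 + (-7) = -9 — holds.
#5 u * p = 6 * (-3) = -18 — holds.
#6 p = -3 ≠ 0 and r = -2 ≠ -5; both disjuncts false — fails.
#7 u - q = 6 - (-7) = 13 — holds.

Constraints 3 and 6 do not hold.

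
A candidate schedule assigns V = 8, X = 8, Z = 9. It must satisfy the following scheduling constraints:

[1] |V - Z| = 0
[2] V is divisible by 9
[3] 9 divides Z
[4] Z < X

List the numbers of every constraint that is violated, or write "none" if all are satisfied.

[1] |8 - 9| = 1, not 0  fails
[2] 8 = 9*0 + 8, so 9 does not divide 8  fails
[3] 9 / 9 = 1, so 9 divides 9  holds
[4] Z = 9, X = 8; 9 ≥ 8 (want <)  fails

No — constraints 1, 2, 4 are not satisfied.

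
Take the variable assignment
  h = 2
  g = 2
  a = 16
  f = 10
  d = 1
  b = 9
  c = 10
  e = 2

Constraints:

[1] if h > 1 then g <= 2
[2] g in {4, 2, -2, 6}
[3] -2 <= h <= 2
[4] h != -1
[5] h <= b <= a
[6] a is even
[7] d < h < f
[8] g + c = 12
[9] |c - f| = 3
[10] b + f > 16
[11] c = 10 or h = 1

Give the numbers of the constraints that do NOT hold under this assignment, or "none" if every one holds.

Constraint 9 does not hold.

[1] h = 2 > 1, so we need g ≤ 2; g = 2 ≤ 2  holds
[2] g = 2 is in {4, 2, -2, 6}  holds
[3] h = 2 lies in [-2, 2]  holds
[4] h = 2, and 2 ≠ -1  holds
[5] values 2 <= 9 <= 16  holds
[6] a = 16 is even  holds
[7] values 1 < 2 < 10  holds
[8] g + c = 2 + 10 = 12  holds
[9] |10 - 10| = 0, not 3  fails
[10] b + f = 9 + 10 = 19; 19 > 16  holds
[11] c = 10 = 10 (first disjunct)  holds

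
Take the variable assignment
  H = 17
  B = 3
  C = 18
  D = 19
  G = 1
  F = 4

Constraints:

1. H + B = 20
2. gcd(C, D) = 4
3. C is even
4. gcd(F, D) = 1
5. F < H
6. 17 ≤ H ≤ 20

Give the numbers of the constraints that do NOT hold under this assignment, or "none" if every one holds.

The assignment fails constraint 2.

1. H + B = 17 + 3 = 20  ✓
2. gcd(18, 19) = 1, not 4  ✗
3. C = 18 is even  ✓
4. gcd(4, 19) = 1  ✓
5. F = 4, H = 17; 4 < 17  ✓
6. H = 17 lies in [17, 20]  ✓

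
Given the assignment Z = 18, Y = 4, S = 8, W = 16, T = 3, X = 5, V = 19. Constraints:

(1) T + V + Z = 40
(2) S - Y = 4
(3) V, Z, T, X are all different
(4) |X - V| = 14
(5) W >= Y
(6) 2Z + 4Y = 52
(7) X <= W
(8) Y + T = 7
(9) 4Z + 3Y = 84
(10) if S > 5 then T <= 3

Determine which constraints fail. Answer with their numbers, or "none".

Yes — all constraints hold.

(1) T + V + Z = 3 + 19 + 18 = 40 — OK.
(2) S - Y = 8 - 4 = 4 — OK.
(3) values 19, 18, 3, 5 are pairwise distinct — OK.
(4) |5 - 19| = 14 — OK.
(5) W = 16, Y = 4; 16 ≥ 4 — OK.
(6) 2Z + 4Y = 2(18) + 4(4) = 52 — OK.
(7) X = 5, W = 16; 5 ≤ 16 — OK.
(8) Y + T = 4 + 3 = 7 — OK.
(9) 4Z + 3Y = 4(18) + 3(4) = 84 — OK.
(10) S = 8 > 5, so we need T ≤ 3; T = 3 ≤ 3 — OK.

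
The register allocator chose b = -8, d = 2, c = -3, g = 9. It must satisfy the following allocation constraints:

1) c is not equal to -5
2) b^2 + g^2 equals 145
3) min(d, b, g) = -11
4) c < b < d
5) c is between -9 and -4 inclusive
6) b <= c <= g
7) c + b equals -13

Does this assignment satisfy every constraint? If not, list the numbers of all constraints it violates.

The assignment fails constraints 3, 4, 5, 7.

1) c = -3, and -3 ≠ -5 — holds.
2) b^2 + g^2 = (-8)^2 + 9^2 = 64 + 81 = 145 — holds.
3) min(2, -8, 9) = -8, not -11 — fails.
4) values -3, -8, 2; c = -3 is not < b = -8 — fails.
5) c = -3 is outside [-9, -4] — fails.
6) values -8 <= -3 <= 9 — holds.
7) c + b = -3 + (-8) = -11, not -13 — fails.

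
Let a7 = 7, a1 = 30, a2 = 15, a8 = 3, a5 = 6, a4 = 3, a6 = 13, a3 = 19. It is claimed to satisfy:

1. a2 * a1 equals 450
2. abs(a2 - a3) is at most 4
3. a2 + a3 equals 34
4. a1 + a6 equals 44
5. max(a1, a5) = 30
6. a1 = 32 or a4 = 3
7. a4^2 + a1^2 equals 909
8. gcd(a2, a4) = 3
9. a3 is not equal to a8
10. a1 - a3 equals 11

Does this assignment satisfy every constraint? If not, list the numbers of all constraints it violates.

1. a2 * a1 = 15 * 30 = 450  OK
2. abs(15 - 19) = 4; 4 ≤ 4  OK
3. a2 + a3 = 15 + 19 = 34  OK
4. a1 + a6 = 30 + 13 = 43, not 44  FAIL
5. max(30, 6) = 30  OK
6. a1 = 30 ≠ 32, but a4 = 3 = 3 (second disjunct)  OK
7. a4^2 + a1^2 = 3^2 + 30^2 = 9 + 900 = 909  OK
8. gcd(15, 3) = 3  OK
9. a3 = 19, a8 = 3; distinct  OK
10. a1 - a3 = 30 - 19 = 11  OK

Constraint 4 does not hold.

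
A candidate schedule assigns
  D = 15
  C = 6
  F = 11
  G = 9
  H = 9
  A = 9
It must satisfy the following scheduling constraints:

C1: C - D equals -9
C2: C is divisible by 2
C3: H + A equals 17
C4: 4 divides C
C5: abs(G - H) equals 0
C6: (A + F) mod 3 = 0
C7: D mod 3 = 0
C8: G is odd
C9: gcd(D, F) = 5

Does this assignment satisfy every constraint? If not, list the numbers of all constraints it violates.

C1: C - D = 6 - 15 = -9  true
C2: 6 / 2 = 3, so 2 divides 6  true
C3: H + A = 9 + 9 = 18, not 17  false
C4: 6 = 4*1 + 2, so 4 does not divide 6  false
C5: abs(9 - 9) = 0  true
C6: A + F = 20; 20 mod 3 = 2, not 0  false
C7: 15 mod 3 = 0  true
C8: G = 9 is odd  true
C9: gcd(15, 11) = 1, not 5  false

No — constraints 3, 4, 6, and 9 are not satisfied.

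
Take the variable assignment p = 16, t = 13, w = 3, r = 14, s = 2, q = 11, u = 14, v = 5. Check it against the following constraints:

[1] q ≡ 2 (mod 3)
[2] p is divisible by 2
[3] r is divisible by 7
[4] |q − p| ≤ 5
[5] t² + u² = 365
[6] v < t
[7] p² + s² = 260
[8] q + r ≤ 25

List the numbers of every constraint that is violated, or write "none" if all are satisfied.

The assignment satisfies every constraint.

[1] 11 mod 3 = 2 — holds.
[2] 16 / 2 = 8, so 2 divides 16 — holds.
[3] 14 / 7 = 2, so 7 divides 14 — holds.
[4] |11 − 16| = 5; 5 ≤ 5 — holds.
[5] t² + u² = 13² + 14² = 169 + 196 = 365 — holds.
[6] v = 5, t = 13; 5 < 13 — holds.
[7] p² + s² = 16² + 2² = 256 + 4 = 260 — holds.
[8] q + r = 11 + 14 = 25; 25 ≤ 25 — holds.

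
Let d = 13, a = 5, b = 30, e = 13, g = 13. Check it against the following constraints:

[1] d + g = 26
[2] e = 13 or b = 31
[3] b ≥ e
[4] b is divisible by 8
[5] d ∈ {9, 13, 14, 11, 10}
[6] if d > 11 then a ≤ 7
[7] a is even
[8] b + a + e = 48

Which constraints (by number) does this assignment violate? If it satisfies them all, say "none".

The assignment fails constraints 4 and 7.

[1] d + g = 13 + 13 = 26 — OK.
[2] e = 13 = 13 (first disjunct) — OK.
[3] b = 30, e = 13; 30 ≥ 13 — OK.
[4] 30 = 8×3 + 6, so 8 does not divide 30 — violated.
[5] d = 13 is in {9, 13, 14, 11, 10} — OK.
[6] d = 13 > 11, so we need a ≤ 7; a = 5 ≤ 7 — OK.
[7] a = 5 is odd — violated.
[8] b + a + e = 30 + 5 + 13 = 48 — OK.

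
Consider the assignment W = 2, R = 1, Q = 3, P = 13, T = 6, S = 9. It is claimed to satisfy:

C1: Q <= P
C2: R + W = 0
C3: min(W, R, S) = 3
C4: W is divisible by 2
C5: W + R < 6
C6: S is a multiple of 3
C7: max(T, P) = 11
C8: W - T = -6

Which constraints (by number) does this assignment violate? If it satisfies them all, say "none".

C1: Q = 3, P = 13; 3 ≤ 13  OK
C2: R + W = 1 + 2 = 3, not 0  FAIL
C3: min(2, 1, 9) = 1, not 3  FAIL
C4: 2 / 2 = 1, so 2 divides 2  OK
C5: W + R = 2 + 1 = 3; 3 < 6  OK
C6: 9 / 3 = 3, so 3 divides 9  OK
C7: max(6, 13) = 13, not 11  FAIL
C8: W - T = 2 - 6 = -4, not -6  FAIL

Violated: 2, 3, 7, and 8.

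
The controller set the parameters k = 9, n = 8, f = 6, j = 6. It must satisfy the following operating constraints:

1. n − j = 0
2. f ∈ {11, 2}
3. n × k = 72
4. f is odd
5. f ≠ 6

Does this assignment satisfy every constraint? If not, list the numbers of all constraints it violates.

Constraints 1, 2, 4, and 5 are violated.

1. n − j = 8 − 6 = 2, not 0 — violated.
2. f = 6 is not in {11, 2} — violated.
3. n × k = 8 × 9 = 72 — OK.
4. f = 6 is even — violated.
5. f = 6, but 6 is required to differ — violated.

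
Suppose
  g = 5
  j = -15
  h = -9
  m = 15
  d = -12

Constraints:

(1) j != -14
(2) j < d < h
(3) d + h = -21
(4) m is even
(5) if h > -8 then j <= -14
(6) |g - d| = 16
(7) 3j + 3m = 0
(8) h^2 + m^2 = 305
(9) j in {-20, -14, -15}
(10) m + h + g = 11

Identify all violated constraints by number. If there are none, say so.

(1) j = -15, and -15 ≠ -14  yes
(2) values -15 < -12 < -9  yes
(3) d + h = -12 + (-9) = -21  yes
(4) m = 15 is odd  no
(5) h = -9, not > -8; antecedent false, conditional vacuously true  yes
(6) |5 - (-12)| = 17, not 16  no
(7) 3j + 3m = 3(-15) + 3(15) = 0  yes
(8) h^2 + m^2 = (-9)^2 + 15^2 = 81 + 225 = 306, not 305  no
(9) j = -15 is in {-20, -14, -15}  yes
(10) m + h + g = 15 + (-9) + 5 = 11  yes

No — constraints 4, 6, 8 are not satisfied.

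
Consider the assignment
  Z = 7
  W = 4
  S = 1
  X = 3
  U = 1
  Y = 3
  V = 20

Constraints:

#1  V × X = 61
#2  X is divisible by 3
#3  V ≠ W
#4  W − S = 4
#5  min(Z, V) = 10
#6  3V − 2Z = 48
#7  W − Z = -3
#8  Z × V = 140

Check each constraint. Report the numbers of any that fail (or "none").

Constraints 1, 4, 5, 6 are violated.

#1 V × X = 20 × 3 = 60, not 61 — violated.
#2 3 / 3 = 1, so 3 divides 3 — OK.
#3 V = 20, W = 4; distinct — OK.
#4 W − S = 4 − 1 = 3, not 4 — violated.
#5 min(7, 20) = 7, not 10 — violated.
#6 3V − 2Z = 3(20) − 2(7) = 46, not 48 — violated.
#7 W − Z = 4 − 7 = -3 — OK.
#8 Z × V = 7 × 20 = 140 — OK.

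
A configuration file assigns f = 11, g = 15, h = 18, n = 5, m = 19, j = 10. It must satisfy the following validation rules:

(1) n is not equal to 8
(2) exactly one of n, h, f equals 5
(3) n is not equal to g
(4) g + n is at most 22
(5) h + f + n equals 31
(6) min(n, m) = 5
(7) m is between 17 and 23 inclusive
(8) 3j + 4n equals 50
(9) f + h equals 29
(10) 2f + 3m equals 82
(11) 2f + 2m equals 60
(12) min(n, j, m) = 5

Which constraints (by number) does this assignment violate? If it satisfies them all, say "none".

(1) n = 5, and 5 ≠ 8 — satisfied.
(2) n=5, h=18, f=11; 1 of them equals 5 — satisfied.
(3) n = 5, g = 15; distinct — satisfied.
(4) g + n = 15 + 5 = 20; 20 ≤ 22 — satisfied.
(5) h + f + n = 18 + 11 + 5 = 34, not 31 — violated.
(6) min(5, 19) = 5 — satisfied.
(7) m = 19 lies in [17, 23] — satisfied.
(8) 3j + 4n = 3(10) + 4(5) = 50 — satisfied.
(9) f + h = 11 + 18 = 29 — satisfied.
(10) 2f + 3m = 2(11) + 3(19) = 79, not 82 — violated.
(11) 2f + 2m = 2(11) + 2(19) = 60 — satisfied.
(12) min(5, 10, 19) = 5 — satisfied.

Constraints 5, 10 do not hold.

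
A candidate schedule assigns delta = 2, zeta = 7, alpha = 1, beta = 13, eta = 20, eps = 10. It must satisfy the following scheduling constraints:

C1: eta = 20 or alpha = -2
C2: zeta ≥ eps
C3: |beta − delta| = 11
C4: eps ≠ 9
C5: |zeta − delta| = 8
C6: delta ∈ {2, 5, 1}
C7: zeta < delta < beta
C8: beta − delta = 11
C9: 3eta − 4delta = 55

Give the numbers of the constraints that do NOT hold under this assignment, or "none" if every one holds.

The assignment fails constraints 2, 5, 7, and 9.

C1: eta = 20 = 20 (first disjunct)  OK
C2: zeta = 7, eps = 10; 7 < 10 (want ≥)  FAIL
C3: |13 − 2| = 11  OK
C4: eps = 10, and 10 ≠ 9  OK
C5: |7 − 2| = 5, not 8  FAIL
C6: delta = 2 is in {2, 5, 1}  OK
C7: values 7, 2, 13; zeta = 7 is not < delta = 2  FAIL
C8: beta − delta = 13 − 2 = 11  OK
C9: 3eta − 4delta = 3(20) − 4(2) = 52, not 55  FAIL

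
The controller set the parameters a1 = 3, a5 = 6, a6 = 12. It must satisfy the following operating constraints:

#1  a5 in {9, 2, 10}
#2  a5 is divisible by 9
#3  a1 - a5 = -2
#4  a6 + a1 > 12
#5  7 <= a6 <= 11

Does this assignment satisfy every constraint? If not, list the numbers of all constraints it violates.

#1 a5 = 6 is not in {9, 2, 10}  no
#2 6 = 9*0 + 6, so 9 does not divide 6  no
#3 a1 - a5 = 3 - 6 = -3, not -2  no
#4 a6 + a1 = 12 + 3 = 15; 15 > 12  yes
#5 a6 = 12 is outside [7, 11]  no

The assignment fails constraints 1, 2, 3, and 5.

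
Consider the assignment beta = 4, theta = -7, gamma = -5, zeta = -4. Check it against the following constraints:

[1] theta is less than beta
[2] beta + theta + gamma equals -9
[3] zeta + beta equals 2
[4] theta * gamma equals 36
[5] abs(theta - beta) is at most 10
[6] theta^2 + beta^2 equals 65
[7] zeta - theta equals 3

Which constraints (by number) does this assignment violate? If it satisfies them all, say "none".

[1] theta = -7, beta = 4; -7 < 4 — holds.
[2] beta + theta + gamma = 4 + (-7) + (-5) = -8, not -9 — fails.
[3] zeta + beta = -4 + 4 = 0, not 2 — fails.
[4] theta * gamma = -7 * (-5) = 35, not 36 — fails.
[5] abs(-7 - 4) = 11; 11 > 10, exceeds bound 10 — fails.
[6] theta^2 + beta^2 = (-7)^2 + 4^2 = 49 + 16 = 65 — holds.
[7] zeta - theta = -4 - (-7) = 3 — holds.

Violated: 2, 3, 4, and 5.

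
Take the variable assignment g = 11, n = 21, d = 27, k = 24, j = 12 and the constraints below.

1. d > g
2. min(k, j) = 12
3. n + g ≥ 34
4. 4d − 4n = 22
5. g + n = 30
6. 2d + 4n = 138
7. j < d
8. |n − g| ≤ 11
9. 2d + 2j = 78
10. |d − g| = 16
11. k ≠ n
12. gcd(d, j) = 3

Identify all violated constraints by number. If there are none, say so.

Constraints 3, 4, and 5 do not hold.

1. d = 27, g = 11; 27 > 11  OK
2. min(24, 12) = 12  OK
3. n + g = 21 + 11 = 32; 32 < 34, bound 34 not met  FAIL
4. 4d − 4n = 4(27) − 4(21) = 24, not 22  FAIL
5. g + n = 11 + 21 = 32, not 30  FAIL
6. 2d + 4n = 2(27) + 4(21) = 138  OK
7. j = 12, d = 27; 12 < 27  OK
8. |21 − 11| = 10; 10 ≤ 11  OK
9. 2d + 2j = 2(27) + 2(12) = 78  OK
10. |27 − 11| = 16  OK
11. k = 24, n = 21; distinct  OK
12. gcd(27, 12) = 3  OK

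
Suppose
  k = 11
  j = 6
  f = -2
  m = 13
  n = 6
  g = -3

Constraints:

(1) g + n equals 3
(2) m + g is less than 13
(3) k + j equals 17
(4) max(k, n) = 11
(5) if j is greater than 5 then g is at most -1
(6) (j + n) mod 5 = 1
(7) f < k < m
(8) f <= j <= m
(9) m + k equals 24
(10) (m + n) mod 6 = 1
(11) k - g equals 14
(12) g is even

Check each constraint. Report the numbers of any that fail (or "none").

The assignment fails constraints 6 and 12.

(1) g + n = -3 + 6 = 3 — holds.
(2) m + g = 13 + (-3) = 10; 10 < 13 — holds.
(3) k + j = 11 + 6 = 17 — holds.
(4) max(11, 6) = 11 — holds.
(5) j = 6 > 5, so we need g ≤ -1; g = -3 ≤ -1 — holds.
(6) j + n = 12; 12 mod 5 = 2, not 1 — fails.
(7) values -2 < 11 < 13 — holds.
(8) values -2 <= 6 <= 13 — holds.
(9) m + k = 13 + 11 = 24 — holds.
(10) m + n = 19; 19 mod 6 = 1 — holds.
(11) k - g = 11 - (-3) = 14 — holds.
(12) g = -3 is odd — fails.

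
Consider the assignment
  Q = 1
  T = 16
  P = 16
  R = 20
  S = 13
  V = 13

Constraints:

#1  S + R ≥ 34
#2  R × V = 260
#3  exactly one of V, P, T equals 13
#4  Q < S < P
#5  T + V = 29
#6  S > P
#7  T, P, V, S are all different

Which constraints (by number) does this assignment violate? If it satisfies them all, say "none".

#1 S + R = 13 + 20 = 33; 33 < 34, bound 34 not met  ✘
#2 R × V = 20 × 13 = 260  ✔
#3 V=13, P=16, T=16; 1 of them equals 13  ✔
#4 values 1 < 13 < 16  ✔
#5 T + V = 16 + 13 = 29  ✔
#6 S = 13, P = 16; 13 ≤ 16 (want >)  ✘
#7 T = P = 16, not all different  ✘

The assignment fails constraints 1, 6, and 7.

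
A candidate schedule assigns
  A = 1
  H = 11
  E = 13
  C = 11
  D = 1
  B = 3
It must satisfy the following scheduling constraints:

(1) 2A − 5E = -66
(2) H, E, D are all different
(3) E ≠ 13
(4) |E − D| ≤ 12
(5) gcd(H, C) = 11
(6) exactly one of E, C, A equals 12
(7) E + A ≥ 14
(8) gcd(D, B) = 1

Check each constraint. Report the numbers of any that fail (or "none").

(1) 2A − 5E = 2(1) − 5(13) = -63, not -66 — does not hold.
(2) values 11, 13, 1 are pairwise distinct — holds.
(3) E = 13, but 13 is required to differ — does not hold.
(4) |13 − 1| = 12; 12 ≤ 12 — holds.
(5) gcd(11, 11) = 11 — holds.
(6) E=13, C=11, A=1; 0 of them equal 12, not exactly one — does not hold.
(7) E + A = 13 + 1 = 14; 14 ≥ 14 — holds.
(8) gcd(1, 3) = 1 — holds.

Constraints 1, 3, and 6 are violated.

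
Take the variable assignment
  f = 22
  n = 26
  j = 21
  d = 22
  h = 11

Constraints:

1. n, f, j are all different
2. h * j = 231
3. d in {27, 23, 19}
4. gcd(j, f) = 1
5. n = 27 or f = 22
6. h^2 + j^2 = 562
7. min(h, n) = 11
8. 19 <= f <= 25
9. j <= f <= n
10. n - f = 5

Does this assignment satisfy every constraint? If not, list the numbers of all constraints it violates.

Violated: 3 and 10.

1. values 26, 22, 21 are pairwise distinct — holds.
2. h * j = 11 * 21 = 231 — holds.
3. d = 22 is not in {27, 23, 19} — fails.
4. gcd(21, 22) = 1 — holds.
5. n = 26 ≠ 27, but f = 22 = 22 (second disjunct) — holds.
6. h^2 + j^2 = 11^2 + 21^2 = 121 + 441 = 562 — holds.
7. min(11, 26) = 11 — holds.
8. f = 22 lies in [19, 25] — holds.
9. values 21 <= 22 <= 26 — holds.
10. n - f = 26 - 22 = 4, not 5 — fails.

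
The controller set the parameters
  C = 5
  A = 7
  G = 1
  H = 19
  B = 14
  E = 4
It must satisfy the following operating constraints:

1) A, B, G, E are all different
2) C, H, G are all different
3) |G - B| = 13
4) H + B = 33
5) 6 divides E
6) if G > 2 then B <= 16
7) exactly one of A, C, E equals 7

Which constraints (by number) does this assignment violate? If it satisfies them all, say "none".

1) values 7, 14, 1, 4 are pairwise distinct  ✔
2) values 5, 19, 1 are pairwise distinct  ✔
3) |1 - 14| = 13  ✔
4) H + B = 19 + 14 = 33  ✔
5) 4 = 6*0 + 4, so 6 does not divide 4  ✘
6) G = 1, not > 2; antecedent false, conditional vacuously true  ✔
7) A=7, C=5, E=4; 1 of them equals 7  ✔

Constraint 5 is violated.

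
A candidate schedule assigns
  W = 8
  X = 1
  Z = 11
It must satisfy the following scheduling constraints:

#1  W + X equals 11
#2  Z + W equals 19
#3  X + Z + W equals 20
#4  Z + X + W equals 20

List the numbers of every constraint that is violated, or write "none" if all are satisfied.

#1 W + X = 8 + 1 = 9, not 11 — fails.
#2 Z + W = 11 + 8 = 19 — holds.
#3 X + Z + W = 1 + 11 + 8 = 20 — holds.
#4 Z + X + W = 11 + 1 + 8 = 20 — holds.

The assignment fails constraint 1.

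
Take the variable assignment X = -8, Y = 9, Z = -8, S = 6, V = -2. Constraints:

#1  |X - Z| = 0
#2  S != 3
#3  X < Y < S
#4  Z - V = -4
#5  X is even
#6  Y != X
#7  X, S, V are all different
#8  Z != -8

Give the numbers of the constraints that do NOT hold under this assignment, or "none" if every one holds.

Violated: 3, 4, and 8.

#1 |-8 - (-8)| = 0 — holds.
#2 S = 6, and 6 ≠ 3 — holds.
#3 values -8, 9, 6; Y = 9 is not < S = 6 — fails.
#4 Z - V = -8 - (-2) = -6, not -4 — fails.
#5 X = -8 is even — holds.
#6 Y = 9, X = -8; distinct — holds.
#7 values -8, 6, -2 are pairwise distinct — holds.
#8 Z = -8, but -8 is required to differ — fails.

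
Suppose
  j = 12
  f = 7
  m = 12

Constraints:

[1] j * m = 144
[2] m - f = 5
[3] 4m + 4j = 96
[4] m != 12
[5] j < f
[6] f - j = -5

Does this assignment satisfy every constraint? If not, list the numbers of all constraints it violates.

[1] j * m = 12 * 12 = 144 — holds.
[2] m - f = 12 - 7 = 5 — holds.
[3] 4m + 4j = 4(12) + 4(12) = 96 — holds.
[4] m = 12, but 12 is required to differ — fails.
[5] j = 12, f = 7; 12 ≥ 7 (want <) — fails.
[6] f - j = 7 - 12 = -5 — holds.

Constraints 4 and 5 are violated.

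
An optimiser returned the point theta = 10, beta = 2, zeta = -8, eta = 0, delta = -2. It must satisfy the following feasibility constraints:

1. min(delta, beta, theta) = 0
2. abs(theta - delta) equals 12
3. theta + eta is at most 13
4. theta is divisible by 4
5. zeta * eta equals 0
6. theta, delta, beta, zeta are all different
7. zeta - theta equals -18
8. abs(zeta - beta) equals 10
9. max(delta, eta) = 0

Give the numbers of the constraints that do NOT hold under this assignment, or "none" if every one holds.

The assignment fails constraints 1 and 4.

1. min(-2, 2, 10) = -2, not 0 — violated.
2. abs(10 - (-2)) = 12 — satisfied.
3. theta + eta = 10 + 0 = 10; 10 ≤ 13 — satisfied.
4. 10 = 4*2 + 2, so 4 does not divide 10 — violated.
5. zeta * eta = -8 * 0 = 0 — satisfied.
6. values 10, -2, 2, -8 are pairwise distinct — satisfied.
7. zeta - theta = -8 - 10 = -18 — satisfied.
8. abs(-8 - 2) = 10 — satisfied.
9. max(-2, 0) = 0 — satisfied.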